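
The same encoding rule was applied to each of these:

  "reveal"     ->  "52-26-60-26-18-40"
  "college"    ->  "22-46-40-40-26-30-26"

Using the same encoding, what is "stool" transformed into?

The formula is n = 2×(alphabet index, a=1) + 16.
On stool: s=19→54, t=20→56, o=15→46, o=15→46, l=12→40.

54-56-46-46-40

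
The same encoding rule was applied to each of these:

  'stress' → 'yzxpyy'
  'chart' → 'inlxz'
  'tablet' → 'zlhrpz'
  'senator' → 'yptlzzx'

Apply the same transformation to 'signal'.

The shift depends on letter class: consonant s→y is +6, but vowel e→p is +11. Vowels shift forward by 11 and consonants shift forward by 6.
On signal: s(cons)+6=y, i(vowel)+11=t, g(cons)+6=m, n(cons)+6=t, a(vowel)+11=l, l(cons)+6=r.

ytmtlr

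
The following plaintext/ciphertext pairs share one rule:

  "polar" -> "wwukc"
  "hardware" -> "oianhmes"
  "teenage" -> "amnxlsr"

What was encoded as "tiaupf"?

In polar: p→w is +7, o→w is +8, l→u is +9, a→k is +10 — the shift increases by 1 each position. Each letter shifts forward by (position + 7), i.e. 7, 8, 9, … — the shift grows by one for each successive letter.
Decoding tiaupf: t−7=m, i−8=a, a−9=r, u−10=k, p−11=e, f−12=t.

market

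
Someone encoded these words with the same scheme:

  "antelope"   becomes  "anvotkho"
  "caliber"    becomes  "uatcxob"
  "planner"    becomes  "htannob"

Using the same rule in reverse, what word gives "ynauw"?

snack

Treating letters as 0–25, the rule is x ↦ 23x + 0 (mod 26).
Undoing it on ynauw: y(24)→17·(24−0)≡18=s; n(13)→17·(13−0)≡13=n; a(0)→17·(0−0)≡0=a; u(20)→17·(20−0)≡2=c; w(22)→17·(22−0)≡10=k (all mod 26).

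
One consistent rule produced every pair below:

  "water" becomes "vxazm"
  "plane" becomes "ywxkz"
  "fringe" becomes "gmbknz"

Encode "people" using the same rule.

yzrywz

w(22)→v(21) and a(0)→x(23) fit y≡7x+23 (mod 26); the inverse of 7 mod 26 is 15. Each letter's alphabet position (a=0..z=25) is mapped through 7·x+23 mod 26 — an affine cipher.
Applying it to people: p(15)→7·15+23≡24=y; e(4)→7·4+23≡25=z; o(14)→7·14+23≡17=r; p(15)→7·15+23≡24=y; l(11)→7·11+23≡22=w; e(4)→7·4+23≡25=z (all mod 26).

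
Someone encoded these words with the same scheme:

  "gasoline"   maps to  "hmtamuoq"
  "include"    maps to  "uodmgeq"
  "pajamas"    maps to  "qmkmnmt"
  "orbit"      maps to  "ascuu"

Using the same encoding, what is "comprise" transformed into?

danqsutq

The shift depends on letter class: consonant g→h is +1, but vowel a→m is +12. The rule splits by letter class: vowels +12, consonants +1.
On comprise: c(cons)+1=d, o(vowel)+12=a, m(cons)+1=n, p(cons)+1=q, r(cons)+1=s, i(vowel)+12=u, s(cons)+1=t, e(vowel)+12=q.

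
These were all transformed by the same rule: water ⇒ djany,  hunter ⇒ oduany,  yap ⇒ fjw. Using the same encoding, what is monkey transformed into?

The shift depends on letter class: consonant w→d is +7, but vowel a→j is +9. Two shifts are in play — +9 for a/e/i/o/u, +7 for every other letter.
Applying it to monkey: m(cons)+7=t, o(vowel)+9=x, n(cons)+7=u, k(cons)+7=r, e(vowel)+9=n, y(cons)+7=f.

txurnf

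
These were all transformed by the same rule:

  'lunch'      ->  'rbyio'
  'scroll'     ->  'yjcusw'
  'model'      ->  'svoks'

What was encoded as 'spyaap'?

A repeating key of period 3 is used — shifts +6, +7, +11 over and over.
Reversing it on spyaap: s−6=m, p−7=i, y−11=n, a−6=u, a−7=t, p−11=e.

minute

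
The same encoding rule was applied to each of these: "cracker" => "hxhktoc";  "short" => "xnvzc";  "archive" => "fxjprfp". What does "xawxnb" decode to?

supper

The shift increases by 1 at each position, starting from +5: 5, 6, 7, ….
Reversing it on xawxnb: x−5=s, a−6=u, w−7=p, x−8=p, n−9=e, b−10=r.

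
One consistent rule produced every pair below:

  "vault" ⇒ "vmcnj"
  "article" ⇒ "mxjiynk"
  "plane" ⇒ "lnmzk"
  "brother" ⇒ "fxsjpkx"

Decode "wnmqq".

glass

This is an affine cipher: with a=0,…,z=25, each position x becomes (19x+12) mod 26.
Undoing it on wnmqq: w(22)→11·(22−12)≡6=g; n(13)→11·(13−12)≡11=l; m(12)→11·(12−12)≡0=a; q(16)→11·(16−12)≡18=s; q(16)→11·(16−12)≡18=s (all mod 26).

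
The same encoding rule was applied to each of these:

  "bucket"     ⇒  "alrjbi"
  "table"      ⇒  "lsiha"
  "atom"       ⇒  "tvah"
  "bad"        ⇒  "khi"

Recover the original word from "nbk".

dug

The word is reversed, then every letter is shifted forward by 7.
Reversing it on nbk: shift back: n−7=g, b−7=u, k−7=d → gud; then reverse → dug.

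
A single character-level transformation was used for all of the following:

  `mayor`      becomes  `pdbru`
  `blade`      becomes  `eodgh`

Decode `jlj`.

Compare letters: m→p is +3, a→d is +3, y→b is +3 — a constant shift. Each letter is shifted forward by 3 in the alphabet (a Caesar shift of +3).
Decoding jlj: j−3=g, l−3=i, j−3=g.

gig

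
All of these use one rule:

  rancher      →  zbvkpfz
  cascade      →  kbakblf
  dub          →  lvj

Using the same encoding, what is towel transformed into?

bpeft

The shift depends on letter class: consonant r→z is +8, but vowel a→b is +1. The rule splits by letter class: vowels +1, consonants +8.
On towel: t(cons)+8=b, o(vowel)+1=p, w(cons)+8=e, e(vowel)+1=f, l(cons)+8=t.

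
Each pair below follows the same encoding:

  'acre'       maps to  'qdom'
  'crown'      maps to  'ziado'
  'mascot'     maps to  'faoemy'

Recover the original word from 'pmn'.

The output letters match the input read backwards, each shifted +12: acre reversed is erca. Two steps: reverse the string, then apply a Caesar shift of +12.
Decoding pmn: shift back: p−12=d, m−12=a, n−12=b → dab; then reverse → bad.

bad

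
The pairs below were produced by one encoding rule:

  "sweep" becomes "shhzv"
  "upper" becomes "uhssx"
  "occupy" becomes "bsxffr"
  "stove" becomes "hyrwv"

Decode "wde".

The output letters match the input read backwards, each shifted +3: sweep reversed is peews. The word is reversed, then every letter is shifted forward by 3.
Reversing it on wde: shift back: w−3=t, d−3=a, e−3=b → tab; then reverse → bat.

bat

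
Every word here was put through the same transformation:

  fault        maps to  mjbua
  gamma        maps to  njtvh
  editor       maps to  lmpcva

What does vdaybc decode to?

output

Shifts by position in fault: pos 0: f→m (+7), pos 1: a→j (+9), pos 2: u→b (+7), pos 3: l→u (+9) — repeating every 2. It's a Vigenère-style cipher with numeric key [7,9]: position i shifts by key[i mod 2].
Reversing it on vdaybc: v−7=o, d−9=u, a−7=t, y−9=p, b−7=u, c−9=t.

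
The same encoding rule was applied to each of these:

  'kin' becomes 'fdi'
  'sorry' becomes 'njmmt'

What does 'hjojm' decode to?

motor

Compare letters: k→f is +21, i→d is +21, n→i is +21 — a constant shift. Each letter is shifted forward by 21 in the alphabet (a Caesar shift of +21).
Undoing it on hjojm: h−21=m, j−21=o, o−21=t, j−21=o, m−21=r.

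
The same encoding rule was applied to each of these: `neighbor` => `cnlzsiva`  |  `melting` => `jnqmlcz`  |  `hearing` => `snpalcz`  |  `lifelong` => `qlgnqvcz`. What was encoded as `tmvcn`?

n(13)→c(2) and e(4)→n(13) fit y≡19x+15 (mod 26); the inverse of 19 mod 26 is 11. Each letter's alphabet position (a=0..z=25) is mapped through 19·x+15 mod 26 — an affine cipher.
Decoding tmvcn: t(19)→11·(19−15)≡18=s; m(12)→11·(12−15)≡19=t; v(21)→11·(21−15)≡14=o; c(2)→11·(2−15)≡13=n; n(13)→11·(13−15)≡4=e (all mod 26).

stone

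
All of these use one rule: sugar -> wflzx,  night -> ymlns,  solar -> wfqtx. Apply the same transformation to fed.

The output letters match the input read backwards, each shifted +5: sugar reversed is ragus. Two steps: reverse the string, then apply a Caesar shift of +5.
For fed: reverse → def; then shift: d+5=i, e+5=j, f+5=k.

ijk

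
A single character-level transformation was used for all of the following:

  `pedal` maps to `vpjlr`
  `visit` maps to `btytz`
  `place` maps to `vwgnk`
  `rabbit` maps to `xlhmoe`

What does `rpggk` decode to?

leave

A repeating key of period 2 is used — shifts +6, +11 over and over.
Reversing it on rpggk: r−6=l, p−11=e, g−6=a, g−11=v, k−6=e.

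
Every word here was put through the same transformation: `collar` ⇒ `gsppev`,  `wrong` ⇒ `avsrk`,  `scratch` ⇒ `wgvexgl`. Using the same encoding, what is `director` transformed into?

hmvigxsv

Each letter is shifted forward by 4 in the alphabet (a Caesar shift of +4).
Applying it to director: d+4=h, i+4=m, r+4=v, e+4=i, c+4=g, t+4=x, o+4=s, r+4=v.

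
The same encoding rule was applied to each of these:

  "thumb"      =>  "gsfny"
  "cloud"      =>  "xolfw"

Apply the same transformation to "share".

Each pair mirrors across the alphabet (t↔g, h↔s, u↔f): positions sum to 25. Letters are reflected about the middle of the alphabet (position → 25−position): Atbash.
On share: s↔h, h↔s, a↔z, r↔i, e↔v.

hsziv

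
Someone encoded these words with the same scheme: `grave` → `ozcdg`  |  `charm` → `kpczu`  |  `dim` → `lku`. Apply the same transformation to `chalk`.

Two shifts are in play — +2 for a/e/i/o/u, +8 for every other letter.
Applying it to chalk: c(cons)+8=k, h(cons)+8=p, a(vowel)+2=c, l(cons)+8=t, k(cons)+8=s.

kpcts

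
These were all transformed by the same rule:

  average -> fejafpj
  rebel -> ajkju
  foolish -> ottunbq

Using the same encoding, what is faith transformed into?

The shift depends on letter class: consonant v→e is +9, but vowel a→f is +5. The rule splits by letter class: vowels +5, consonants +9.
On faith: f(cons)+9=o, a(vowel)+5=f, i(vowel)+5=n, t(cons)+9=c, h(cons)+9=q.

ofncq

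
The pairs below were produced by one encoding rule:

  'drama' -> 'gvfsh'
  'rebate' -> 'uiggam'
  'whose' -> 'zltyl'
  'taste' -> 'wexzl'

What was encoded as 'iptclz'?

In drama: d→g is +3, r→v is +4, a→f is +5, m→s is +6 — the shift increases by 1 each position. Each letter shifts forward by (position + 3), i.e. 3, 4, 5, … — the shift grows by one for each successive letter.
Reversing it on iptclz: i−3=f, p−4=l, t−5=o, c−6=w, l−7=e, z−8=r.

flower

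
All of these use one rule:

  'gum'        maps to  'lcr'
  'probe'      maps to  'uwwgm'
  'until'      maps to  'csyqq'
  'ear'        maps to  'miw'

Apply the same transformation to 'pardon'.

uiwiws

The shift depends on letter class: consonant g→l is +5, but vowel u→c is +8. Two shifts are in play — +8 for a/e/i/o/u, +5 for every other letter.
Applying it to pardon: p(cons)+5=u, a(vowel)+8=i, r(cons)+5=w, d(cons)+5=i, o(vowel)+8=w, n(cons)+5=s.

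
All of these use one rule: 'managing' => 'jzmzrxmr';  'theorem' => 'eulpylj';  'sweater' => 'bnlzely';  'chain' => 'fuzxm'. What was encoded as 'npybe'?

worst

m(12)→j(9) and a(0)→z(25) fit y≡3x+25 (mod 26); the inverse of 3 mod 26 is 9. This is an affine cipher: with a=0,…,z=25, each position x becomes (3x+25) mod 26.
Undoing it on npybe: n(13)→9·(13−25)≡22=w; p(15)→9·(15−25)≡14=o; y(24)→9·(24−25)≡17=r; b(1)→9·(1−25)≡18=s; e(4)→9·(4−25)≡19=t (all mod 26).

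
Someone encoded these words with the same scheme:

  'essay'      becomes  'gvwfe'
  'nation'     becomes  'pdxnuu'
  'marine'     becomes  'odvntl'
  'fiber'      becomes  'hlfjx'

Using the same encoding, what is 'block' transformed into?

doshq

Letter i (0-indexed) is shifted by i+2, so successive shifts are 2, 3, 4, ….
On block: b+2=d, l+3=o, o+4=s, c+5=h, k+6=q.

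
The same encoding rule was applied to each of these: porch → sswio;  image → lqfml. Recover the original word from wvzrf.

In porch: p→s is +3, o→s is +4, r→w is +5, c→i is +6 — the shift increases by 1 each position. Each letter shifts forward by (position + 3), i.e. 3, 4, 5, … — the shift grows by one for each successive letter.
Decoding wvzrf: w−3=t, v−4=r, z−5=u, r−6=l, f−7=y.

truly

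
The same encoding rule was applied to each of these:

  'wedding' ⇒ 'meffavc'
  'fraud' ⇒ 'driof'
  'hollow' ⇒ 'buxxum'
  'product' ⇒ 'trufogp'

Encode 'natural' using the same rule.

viporix

w(22)→m(12) and e(4)→e(4) fit y≡25x+8 (mod 26); the inverse of 25 mod 26 is 25. This is an affine cipher: with a=0,…,z=25, each position x becomes (25x+8) mod 26.
On natural: n(13)→25·13+8≡21=v; a(0)→25·0+8≡8=i; t(19)→25·19+8≡15=p; u(20)→25·20+8≡14=o; r(17)→25·17+8≡17=r; a(0)→25·0+8≡8=i; l(11)→25·11+8≡23=x (all mod 26).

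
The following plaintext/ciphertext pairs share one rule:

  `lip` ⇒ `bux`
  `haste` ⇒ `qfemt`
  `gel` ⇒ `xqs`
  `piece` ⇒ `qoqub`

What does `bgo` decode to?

cup

The word is reversed, then every letter is shifted forward by 12.
Undoing it on bgo: shift back: b−12=p, g−12=u, o−12=c → puc; then reverse → cup.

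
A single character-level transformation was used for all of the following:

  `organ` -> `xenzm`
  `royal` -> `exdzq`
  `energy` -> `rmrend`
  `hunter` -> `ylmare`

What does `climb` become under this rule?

vqjbk

o(14)→x(23) and r(17)→e(4) fit y≡11x+25 (mod 26); the inverse of 11 mod 26 is 19. This is an affine cipher: with a=0,…,z=25, each position x becomes (11x+25) mod 26.
Applying it to climb: c(2)→11·2+25≡21=v; l(11)→11·11+25≡16=q; i(8)→11·8+25≡9=j; m(12)→11·12+25≡1=b; b(1)→11·1+25≡10=k (all mod 26).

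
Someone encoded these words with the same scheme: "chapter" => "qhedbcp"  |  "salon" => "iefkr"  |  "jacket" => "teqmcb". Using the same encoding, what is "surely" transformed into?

Each letter's alphabet position (a=0..z=25) is mapped through 19·x+4 mod 26 — an affine cipher.
For surely: s(18)→19·18+4≡8=i; u(20)→19·20+4≡20=u; r(17)→19·17+4≡15=p; e(4)→19·4+4≡2=c; l(11)→19·11+4≡5=f; y(24)→19·24+4≡18=s (all mod 26).

iupcfs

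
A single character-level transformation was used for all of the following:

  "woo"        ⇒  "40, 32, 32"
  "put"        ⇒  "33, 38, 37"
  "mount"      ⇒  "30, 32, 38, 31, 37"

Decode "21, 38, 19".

w is letter #23 and maps to 40: an offset of 17. Letters become their 1-based position plus 17 (so a→18, b→19, …).
Decoding 21, 38, 19: 21→(21−17)÷1=4=d, 38→(38−17)÷1=21=u, 19→(19−17)÷1=2=b.

dub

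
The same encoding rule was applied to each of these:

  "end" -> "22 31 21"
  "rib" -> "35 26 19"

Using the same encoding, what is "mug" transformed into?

30 38 24

e is letter #5 and maps to 22: an offset of 17. Letters become their 1-based position plus 17 (so a→18, b→19, …).
For mug: m=13→30, u=21→38, g=7→24.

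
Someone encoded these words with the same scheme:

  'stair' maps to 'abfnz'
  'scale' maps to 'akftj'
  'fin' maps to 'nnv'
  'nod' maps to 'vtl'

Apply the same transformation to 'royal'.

ztgft

The shift depends on letter class: consonant s→a is +8, but vowel a→f is +5. The rule splits by letter class: vowels +5, consonants +8.
On royal: r(cons)+8=z, o(vowel)+5=t, y(cons)+8=g, a(vowel)+5=f, l(cons)+8=t.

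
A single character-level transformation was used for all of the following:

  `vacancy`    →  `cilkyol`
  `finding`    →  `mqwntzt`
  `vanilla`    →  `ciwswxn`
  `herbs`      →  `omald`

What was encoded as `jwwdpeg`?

contest

In vacancy: v→c is +7, a→i is +8, c→l is +9, a→k is +10 — the shift increases by 1 each position. Letter i (0-indexed) is shifted by i+7, so successive shifts are 7, 8, 9, ….
Reversing it on jwwdpeg: j−7=c, w−8=o, w−9=n, d−10=t, p−11=e, e−12=s, g−13=t.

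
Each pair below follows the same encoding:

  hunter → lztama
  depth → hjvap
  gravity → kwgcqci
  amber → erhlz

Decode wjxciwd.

In hunter: h→l is +4, u→z is +5, n→t is +6, t→a is +7 — the shift increases by 1 each position. The shift increases by 1 at each position, starting from +4: 4, 5, 6, ….
Reversing it on wjxciwd: w−4=s, j−5=e, x−6=r, c−7=v, i−8=a, w−9=n, d−10=t.

servant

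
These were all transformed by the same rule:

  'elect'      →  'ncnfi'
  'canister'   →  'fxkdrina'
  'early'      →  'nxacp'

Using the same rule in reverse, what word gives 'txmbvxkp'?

e(4)→n(13) and l(11)→c(2) fit y≡17x+23 (mod 26); the inverse of 17 mod 26 is 23. Each letter's alphabet position (a=0..z=25) is mapped through 17·x+23 mod 26 — an affine cipher.
Reversing it on txmbvxkp: t(19)→23·(19−23)≡12=m; x(23)→23·(23−23)≡0=a; m(12)→23·(12−23)≡7=h; b(1)→23·(1−23)≡14=o; v(21)→23·(21−23)≡6=g; x(23)→23·(23−23)≡0=a; k(10)→23·(10−23)≡13=n; p(15)→23·(15−23)≡24=y (all mod 26).

mahogany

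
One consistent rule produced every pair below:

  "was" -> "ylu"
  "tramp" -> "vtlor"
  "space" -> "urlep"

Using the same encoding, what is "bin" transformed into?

The shift depends on letter class: consonant w→y is +2, but vowel a→l is +11. Vowels shift forward by 11 and consonants shift forward by 2.
For bin: b(cons)+2=d, i(vowel)+11=t, n(cons)+2=p.

dtp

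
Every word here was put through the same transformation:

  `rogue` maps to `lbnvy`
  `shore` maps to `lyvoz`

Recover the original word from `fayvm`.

forty

The output letters match the input read backwards, each shifted +7: rogue reversed is eugor. The word is reversed, then every letter is shifted forward by 7.
Reversing it on fayvm: shift back: f−7=y, a−7=t, y−7=r, v−7=o, m−7=f → ytrof; then reverse → forty.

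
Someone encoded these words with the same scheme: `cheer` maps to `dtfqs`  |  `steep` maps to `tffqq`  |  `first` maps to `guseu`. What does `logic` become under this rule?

mahud

Shifts by position in cheer: pos 0: c→d (+1), pos 1: h→t (+12), pos 2: e→f (+1), pos 3: e→q (+12) — repeating every 2. It's a Vigenère-style cipher with numeric key [1,12]: position i shifts by key[i mod 2].
On logic: l+1=m, o+12=a, g+1=h, i+12=u, c+1=d.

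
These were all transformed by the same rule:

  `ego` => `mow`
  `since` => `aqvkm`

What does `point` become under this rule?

xwqvb

Each letter is shifted forward by 8 in the alphabet (a Caesar shift of +8).
For point: p+8=x, o+8=w, i+8=q, n+8=v, t+8=b.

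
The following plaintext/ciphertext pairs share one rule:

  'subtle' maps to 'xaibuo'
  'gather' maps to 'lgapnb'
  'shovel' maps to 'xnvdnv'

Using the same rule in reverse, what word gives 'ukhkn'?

Letter i (0-indexed) is shifted by i+5, so successive shifts are 5, 6, 7, ….
Decoding ukhkn: u−5=p, k−6=e, h−7=a, k−8=c, n−9=e.

peace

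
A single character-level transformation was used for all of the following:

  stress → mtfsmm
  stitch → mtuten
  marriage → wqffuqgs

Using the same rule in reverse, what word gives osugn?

weigh

Treating letters as 0–25, the rule is x ↦ 7x + 16 (mod 26).
Undoing it on osugn: o(14)→15·(14−16)≡22=w; s(18)→15·(18−16)≡4=e; u(20)→15·(20−16)≡8=i; g(6)→15·(6−16)≡6=g; n(13)→15·(13−16)≡7=h (all mod 26).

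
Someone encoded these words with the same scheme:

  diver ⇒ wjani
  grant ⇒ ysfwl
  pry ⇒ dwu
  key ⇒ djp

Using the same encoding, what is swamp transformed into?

urfbx

The word is reversed, then every letter is shifted forward by 5.
For swamp: reverse → pmaws; then shift: p+5=u, m+5=r, a+5=f, w+5=b, s+5=x.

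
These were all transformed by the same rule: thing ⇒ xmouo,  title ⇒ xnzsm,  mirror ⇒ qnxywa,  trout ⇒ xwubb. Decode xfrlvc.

talent

Letter i (0-indexed) is shifted by i+4, so successive shifts are 4, 5, 6, ….
Decoding xfrlvc: x−4=t, f−5=a, r−6=l, l−7=e, v−8=n, c−9=t.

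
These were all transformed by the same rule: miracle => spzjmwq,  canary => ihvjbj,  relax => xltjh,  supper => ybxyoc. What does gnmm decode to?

In miracle: m→s is +6, i→p is +7, r→z is +8, a→j is +9 — the shift increases by 1 each position. Each letter shifts forward by (position + 6), i.e. 6, 7, 8, … — the shift grows by one for each successive letter.
Undoing it on gnmm: g−6=a, n−7=g, m−8=e, m−9=d.

aged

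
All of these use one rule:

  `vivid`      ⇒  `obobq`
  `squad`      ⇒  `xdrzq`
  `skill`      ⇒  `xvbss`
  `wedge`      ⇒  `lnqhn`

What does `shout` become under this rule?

This is an affine cipher: with a=0,…,z=25, each position x becomes (23x+25) mod 26.
Applying it to shout: s(18)→23·18+25≡23=x; h(7)→23·7+25≡4=e; o(14)→23·14+25≡9=j; u(20)→23·20+25≡17=r; t(19)→23·19+25≡20=u (all mod 26).

xejru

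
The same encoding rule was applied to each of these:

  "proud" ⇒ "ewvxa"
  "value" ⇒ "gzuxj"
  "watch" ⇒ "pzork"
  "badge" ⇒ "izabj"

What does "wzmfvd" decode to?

ransom

Each letter's alphabet position (a=0..z=25) is mapped through 9·x+25 mod 26 — an affine cipher.
Undoing it on wzmfvd: w(22)→3·(22−25)≡17=r; z(25)→3·(25−25)≡0=a; m(12)→3·(12−25)≡13=n; f(5)→3·(5−25)≡18=s; v(21)→3·(21−25)≡14=o; d(3)→3·(3−25)≡12=m (all mod 26).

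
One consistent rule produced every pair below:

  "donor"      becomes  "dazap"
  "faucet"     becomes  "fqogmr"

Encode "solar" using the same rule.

The output letters match the input read backwards, each shifted +12: donor reversed is ronod. Read the word backwards and shift each letter +12.
On solar: reverse → ralos; then shift: r+12=d, a+12=m, l+12=x, o+12=a, s+12=e.

dmxae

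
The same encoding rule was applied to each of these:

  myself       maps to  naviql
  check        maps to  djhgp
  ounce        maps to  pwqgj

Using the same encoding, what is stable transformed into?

In myself: m→n is +1, y→a is +2, s→v is +3, e→i is +4 — the shift increases by 1 each position. Each letter shifts forward by (position + 1), i.e. 1, 2, 3, … — the shift grows by one for each successive letter.
For stable: s+1=t, t+2=v, a+3=d, b+4=f, l+5=q, e+6=k.

tvdfqk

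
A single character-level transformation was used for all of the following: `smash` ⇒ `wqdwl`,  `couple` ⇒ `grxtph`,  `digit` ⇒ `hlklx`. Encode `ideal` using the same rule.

lhhdp

The shift depends on letter class: consonant s→w is +4, but vowel a→d is +3. Vowels shift forward by 3 and consonants shift forward by 4.
On ideal: i(vowel)+3=l, d(cons)+4=h, e(vowel)+3=h, a(vowel)+3=d, l(cons)+4=p.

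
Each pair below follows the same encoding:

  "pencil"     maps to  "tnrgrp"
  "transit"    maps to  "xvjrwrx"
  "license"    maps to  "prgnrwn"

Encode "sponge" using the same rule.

wtxrkn

The shift depends on letter class: consonant p→t is +4, but vowel e→n is +9. Two shifts are in play — +9 for a/e/i/o/u, +4 for every other letter.
Applying it to sponge: s(cons)+4=w, p(cons)+4=t, o(vowel)+9=x, n(cons)+4=r, g(cons)+4=k, e(vowel)+9=n.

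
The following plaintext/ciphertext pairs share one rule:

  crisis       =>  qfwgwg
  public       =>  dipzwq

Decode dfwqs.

price

Compare letters: c→q is +14, r→f is +14, i→w is +14 — a constant shift. This is a Caesar cipher with shift 14.
Reversing it on dfwqs: d−14=p, f−14=r, w−14=i, q−14=c, s−14=e.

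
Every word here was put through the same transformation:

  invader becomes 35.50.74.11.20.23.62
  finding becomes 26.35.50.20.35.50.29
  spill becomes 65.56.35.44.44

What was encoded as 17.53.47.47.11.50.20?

i(#9)→35 and n(#14)→50: differences scale by 3, so n = 3·pos + 8. Each letter becomes 3×(its alphabet position, a=1..z=26) + 8.
Decoding 17.53.47.47.11.50.20: 17→(17−8)÷3=3=c, 53→(53−8)÷3=15=o, 47→(47−8)÷3=13=m, 47→(47−8)÷3=13=m, 11→(11−8)÷3=1=a, 50→(50−8)÷3=14=n, 20→(20−8)÷3=4=d.

command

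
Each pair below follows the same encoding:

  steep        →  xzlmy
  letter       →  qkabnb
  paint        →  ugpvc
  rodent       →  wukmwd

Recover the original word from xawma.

super

In steep: s→x is +5, t→z is +6, e→l is +7, e→m is +8 — the shift increases by 1 each position. Each letter shifts forward by (position + 5), i.e. 5, 6, 7, … — the shift grows by one for each successive letter.
Undoing it on xawma: x−5=s, a−6=u, w−7=p, m−8=e, a−9=r.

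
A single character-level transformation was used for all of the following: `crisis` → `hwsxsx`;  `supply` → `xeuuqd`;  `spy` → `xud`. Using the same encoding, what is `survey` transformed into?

Two shifts are in play — +10 for a/e/i/o/u, +5 for every other letter.
On survey: s(cons)+5=x, u(vowel)+10=e, r(cons)+5=w, v(cons)+5=a, e(vowel)+10=o, y(cons)+5=d.

xewaod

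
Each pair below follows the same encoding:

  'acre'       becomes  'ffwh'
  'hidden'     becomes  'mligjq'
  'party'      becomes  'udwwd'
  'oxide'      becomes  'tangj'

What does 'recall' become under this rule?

whhdqo

A repeating key of period 2 is used — shifts +5, +3 over and over.
For recall: r+5=w, e+3=h, c+5=h, a+3=d, l+5=q, l+3=o.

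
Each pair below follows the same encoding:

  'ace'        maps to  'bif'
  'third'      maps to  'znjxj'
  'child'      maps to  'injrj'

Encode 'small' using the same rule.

ysbrr

The shift depends on letter class: consonant c→i is +6, but vowel a→b is +1. Vowels shift forward by 1 and consonants shift forward by 6.
On small: s(cons)+6=y, m(cons)+6=s, a(vowel)+1=b, l(cons)+6=r, l(cons)+6=r.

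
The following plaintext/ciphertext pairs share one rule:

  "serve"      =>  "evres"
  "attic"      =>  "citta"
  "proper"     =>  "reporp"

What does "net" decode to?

The output letters match the input read backwards: serve reversed is evres. It's just the letters in reverse order.
Reversing it on net: then reverse → ten.

ten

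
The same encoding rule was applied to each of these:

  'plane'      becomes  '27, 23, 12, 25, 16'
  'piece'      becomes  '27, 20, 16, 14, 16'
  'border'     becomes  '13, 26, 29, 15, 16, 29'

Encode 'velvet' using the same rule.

Letters become their 1-based position plus 11 (so a→12, b→13, …).
On velvet: v=22→33, e=5→16, l=12→23, v=22→33, e=5→16, t=20→31.

33, 16, 23, 33, 16, 31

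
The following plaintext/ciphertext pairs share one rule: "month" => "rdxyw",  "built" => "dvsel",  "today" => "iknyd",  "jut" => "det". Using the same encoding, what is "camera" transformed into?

kbowkm

The output letters match the input read backwards, each shifted +10: month reversed is htnom. The word is reversed, then every letter is shifted forward by 10.
Applying it to camera: reverse → aremac; then shift: a+10=k, r+10=b, e+10=o, m+10=w, a+10=k, c+10=m.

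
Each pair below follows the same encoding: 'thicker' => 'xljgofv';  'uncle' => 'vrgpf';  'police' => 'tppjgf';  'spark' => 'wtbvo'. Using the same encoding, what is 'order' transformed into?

The shift depends on letter class: consonant t→x is +4, but vowel i→j is +1. The rule splits by letter class: vowels +1, consonants +4.
For order: o(vowel)+1=p, r(cons)+4=v, d(cons)+4=h, e(vowel)+1=f, r(cons)+4=v.

pvhfv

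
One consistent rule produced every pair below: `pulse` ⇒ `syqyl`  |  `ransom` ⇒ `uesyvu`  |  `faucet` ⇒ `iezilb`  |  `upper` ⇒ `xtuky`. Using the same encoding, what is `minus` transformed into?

pmsaz

In pulse: p→s is +3, u→y is +4, l→q is +5, s→y is +6 — the shift increases by 1 each position. The shift increases by 1 at each position, starting from +3: 3, 4, 5, ….
Applying it to minus: m+3=p, i+4=m, n+5=s, u+6=a, s+7=z.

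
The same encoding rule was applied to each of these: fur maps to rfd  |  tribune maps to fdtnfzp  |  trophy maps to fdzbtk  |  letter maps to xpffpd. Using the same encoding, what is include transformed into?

The shift depends on letter class: consonant f→r is +12, but vowel u→f is +11. The rule splits by letter class: vowels +11, consonants +12.
For include: i(vowel)+11=t, n(cons)+12=z, c(cons)+12=o, l(cons)+12=x, u(vowel)+11=f, d(cons)+12=p, e(vowel)+11=p.

tzoxfpp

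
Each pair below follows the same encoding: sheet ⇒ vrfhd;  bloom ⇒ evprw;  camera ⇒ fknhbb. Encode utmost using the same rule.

Shifts by position in sheet: pos 0: s→v (+3), pos 1: h→r (+10), pos 2: e→f (+1), pos 3: e→h (+3), pos 4: t→d (+10) — repeating every 3. It's a Vigenère-style cipher with numeric key [3,10,1]: position i shifts by key[i mod 3].
On utmost: u+3=x, t+10=d, m+1=n, o+3=r, s+10=c, t+1=u.

xdnrcu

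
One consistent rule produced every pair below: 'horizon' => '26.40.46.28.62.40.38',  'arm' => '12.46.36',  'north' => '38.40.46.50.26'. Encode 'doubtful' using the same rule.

18.40.52.14.50.22.52.34

h(#8)→26 and o(#15)→40: differences scale by 2, so n = 2·pos + 10. The formula is n = 2×(alphabet index, a=1) + 10.
For doubtful: d=4→18, o=15→40, u=21→52, b=2→14, t=20→50, f=6→22, u=21→52, l=12→34.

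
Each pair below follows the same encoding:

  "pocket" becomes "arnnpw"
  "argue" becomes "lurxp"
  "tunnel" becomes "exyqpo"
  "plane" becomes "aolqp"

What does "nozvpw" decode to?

The shifts repeat in a cycle of length 2: positions 0,1,… shift by +11, +3, then the pattern repeats.
Decoding nozvpw: n−11=c, o−3=l, z−11=o, v−3=s, p−11=e, w−3=t.

closet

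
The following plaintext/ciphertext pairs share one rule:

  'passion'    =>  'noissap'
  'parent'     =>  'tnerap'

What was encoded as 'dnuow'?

wound

The output letters match the input read backwards: passion reversed is noissap. The word is simply reversed.
Reversing it on dnuow: then reverse → wound.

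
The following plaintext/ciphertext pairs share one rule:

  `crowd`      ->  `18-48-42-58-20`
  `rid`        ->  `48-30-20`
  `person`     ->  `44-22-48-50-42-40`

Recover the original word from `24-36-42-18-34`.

flock

Each letter becomes 2×(its alphabet position, a=1..z=26) + 12.
Undoing it on 24-36-42-18-34: 24→(24−12)÷2=6=f, 36→(36−12)÷2=12=l, 42→(42−12)÷2=15=o, 18→(18−12)÷2=3=c, 34→(34−12)÷2=11=k.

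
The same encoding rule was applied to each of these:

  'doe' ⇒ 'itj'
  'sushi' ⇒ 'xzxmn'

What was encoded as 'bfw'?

war

Compare letters: d→i is +5, o→t is +5, e→j is +5 — a constant shift. Each letter is shifted forward by 5 in the alphabet (a Caesar shift of +5).
Reversing it on bfw: b−5=w, f−5=a, w−5=r.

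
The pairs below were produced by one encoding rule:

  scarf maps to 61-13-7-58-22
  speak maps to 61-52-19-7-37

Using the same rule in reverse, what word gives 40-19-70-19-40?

The formula is n = 3×(alphabet index, a=1) + 4.
Reversing it on 40-19-70-19-40: 40→(40−4)÷3=12=l, 19→(19−4)÷3=5=e, 70→(70−4)÷3=22=v, 19→(19−4)÷3=5=e, 40→(40−4)÷3=12=l.

level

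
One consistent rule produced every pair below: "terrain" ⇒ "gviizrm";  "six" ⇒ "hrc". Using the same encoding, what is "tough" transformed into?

Each pair mirrors across the alphabet (t↔g, e↔v, r↔i): positions sum to 25. Each letter is replaced by its mirror in the alphabet: a↔z, b↔y, c↔x, and so on (the Atbash cipher).
On tough: t↔g, o↔l, u↔f, g↔t, h↔s.

glfts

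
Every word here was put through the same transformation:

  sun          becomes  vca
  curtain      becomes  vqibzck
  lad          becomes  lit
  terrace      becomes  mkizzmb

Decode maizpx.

The output letters match the input read backwards, each shifted +8: sun reversed is nus. Two steps: reverse the string, then apply a Caesar shift of +8.
Undoing it on maizpx: shift back: m−8=e, a−8=s, i−8=a, z−8=r, p−8=h, x−8=p → esarhp; then reverse → phrase.

phrase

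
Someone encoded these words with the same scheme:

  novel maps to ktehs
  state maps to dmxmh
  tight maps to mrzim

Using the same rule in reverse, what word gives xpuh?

n(13)→k(10) and o(14)→t(19) fit y≡9x+23 (mod 26); the inverse of 9 mod 26 is 3. Each letter's alphabet position (a=0..z=25) is mapped through 9·x+23 mod 26 — an affine cipher.
Reversing it on xpuh: x(23)→3·(23−23)≡0=a; p(15)→3·(15−23)≡2=c; u(20)→3·(20−23)≡17=r; h(7)→3·(7−23)≡4=e (all mod 26).

acre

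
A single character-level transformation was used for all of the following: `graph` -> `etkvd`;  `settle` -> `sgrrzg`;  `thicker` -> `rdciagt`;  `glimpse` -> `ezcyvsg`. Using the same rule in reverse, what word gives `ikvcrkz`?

g(6)→e(4) and r(17)→t(19) fit y≡25x+10 (mod 26); the inverse of 25 mod 26 is 25. Treating letters as 0–25, the rule is x ↦ 25x + 10 (mod 26).
Undoing it on ikvcrkz: i(8)→25·(8−10)≡2=c; k(10)→25·(10−10)≡0=a; v(21)→25·(21−10)≡15=p; c(2)→25·(2−10)≡8=i; r(17)→25·(17−10)≡19=t; k(10)→25·(10−10)≡0=a; z(25)→25·(25−10)≡11=l (all mod 26).

capital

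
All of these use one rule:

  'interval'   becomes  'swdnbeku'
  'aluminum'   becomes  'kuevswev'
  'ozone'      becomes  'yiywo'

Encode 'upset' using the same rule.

eycnd

A repeating key of period 2 is used — shifts +10, +9 over and over.
For upset: u+10=e, p+9=y, s+10=c, e+9=n, t+10=d.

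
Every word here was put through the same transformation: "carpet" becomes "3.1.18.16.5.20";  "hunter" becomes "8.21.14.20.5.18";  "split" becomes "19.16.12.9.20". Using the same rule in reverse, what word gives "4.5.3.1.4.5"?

decade

c is letter #3 and maps to 3: an offset of 0. Each letter is replaced by its alphabet position (a=1, b=2, …, z=26).
Decoding 4.5.3.1.4.5: 4=d, 5=e, 3=c, 1=a, 4=d, 5=e.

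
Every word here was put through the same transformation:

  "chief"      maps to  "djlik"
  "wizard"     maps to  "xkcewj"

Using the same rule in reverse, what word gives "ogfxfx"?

nectar

Each letter shifts forward by (position + 1), i.e. 1, 2, 3, … — the shift grows by one for each successive letter.
Undoing it on ogfxfx: o−1=n, g−2=e, f−3=c, x−4=t, f−5=a, x−6=r.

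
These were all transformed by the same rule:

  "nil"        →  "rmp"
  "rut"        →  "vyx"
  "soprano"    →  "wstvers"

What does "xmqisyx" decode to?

Compare letters: n→r is +4, i→m is +4, l→p is +4 — a constant shift. This is a Caesar cipher with shift 4.
Reversing it on xmqisyx: x−4=t, m−4=i, q−4=m, i−4=e, s−4=o, y−4=u, x−4=t.

timeout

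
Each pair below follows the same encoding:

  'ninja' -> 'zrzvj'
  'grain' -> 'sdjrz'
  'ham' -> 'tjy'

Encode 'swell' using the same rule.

The rule splits by letter class: vowels +9, consonants +12.
Applying it to swell: s(cons)+12=e, w(cons)+12=i, e(vowel)+9=n, l(cons)+12=x, l(cons)+12=x.

einxx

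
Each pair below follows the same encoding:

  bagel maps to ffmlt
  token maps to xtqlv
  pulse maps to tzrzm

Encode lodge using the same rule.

ptjnm

Each letter shifts forward by (position + 4), i.e. 4, 5, 6, … — the shift grows by one for each successive letter.
On lodge: l+4=p, o+5=t, d+6=j, g+7=n, e+8=m.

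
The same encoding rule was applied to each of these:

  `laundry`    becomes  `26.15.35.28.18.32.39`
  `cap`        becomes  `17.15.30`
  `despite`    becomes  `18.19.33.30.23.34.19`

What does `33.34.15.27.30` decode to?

Letters become their 1-based position plus 14 (so a→15, b→16, …).
Decoding 33.34.15.27.30: 33→(33−14)÷1=19=s, 34→(34−14)÷1=20=t, 15→(15−14)÷1=1=a, 27→(27−14)÷1=13=m, 30→(30−14)÷1=16=p.

stamp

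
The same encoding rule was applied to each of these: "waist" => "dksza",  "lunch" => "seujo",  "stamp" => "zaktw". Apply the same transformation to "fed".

mok

The shift depends on letter class: consonant w→d is +7, but vowel a→k is +10. The rule splits by letter class: vowels +10, consonants +7.
Applying it to fed: f(cons)+7=m, e(vowel)+10=o, d(cons)+7=k.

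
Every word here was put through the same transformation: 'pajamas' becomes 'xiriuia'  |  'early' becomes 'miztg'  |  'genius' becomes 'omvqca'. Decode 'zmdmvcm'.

Compare letters: p→x is +8, a→i is +8, j→r is +8 — a constant shift. This is a Caesar cipher with shift 8.
Reversing it on zmdmvcm: z−8=r, m−8=e, d−8=v, m−8=e, v−8=n, c−8=u, m−8=e.

revenue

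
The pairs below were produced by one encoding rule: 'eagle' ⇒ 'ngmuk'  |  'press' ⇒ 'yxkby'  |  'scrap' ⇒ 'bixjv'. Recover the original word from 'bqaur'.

Shifts by position in eagle: pos 0: e→n (+9), pos 1: a→g (+6), pos 2: g→m (+6), pos 3: l→u (+9), pos 4: e→k (+6) — repeating every 3. It's a Vigenère-style cipher with numeric key [9,6,6]: position i shifts by key[i mod 3].
Decoding bqaur: b−9=s, q−6=k, a−6=u, u−9=l, r−6=l.

skull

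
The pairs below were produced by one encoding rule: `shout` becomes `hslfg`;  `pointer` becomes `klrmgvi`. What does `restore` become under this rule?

ivhgliv

Each pair mirrors across the alphabet (s↔h, h↔s, o↔l): positions sum to 25. Letters are reflected about the middle of the alphabet (position → 25−position): Atbash.
For restore: r↔i, e↔v, s↔h, t↔g, o↔l, r↔i, e↔v.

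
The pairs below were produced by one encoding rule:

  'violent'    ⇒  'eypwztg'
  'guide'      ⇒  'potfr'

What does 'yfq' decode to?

The output letters match the input read backwards, each shifted +11: violent reversed is tneloiv. Two steps: reverse the string, then apply a Caesar shift of +11.
Decoding yfq: shift back: y−11=n, f−11=u, q−11=f → nuf; then reverse → fun.

fun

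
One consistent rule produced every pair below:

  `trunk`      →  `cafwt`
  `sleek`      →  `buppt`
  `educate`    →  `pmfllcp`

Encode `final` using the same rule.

otwlu

Vowels shift forward by 11 and consonants shift forward by 9.
Applying it to final: f(cons)+9=o, i(vowel)+11=t, n(cons)+9=w, a(vowel)+11=l, l(cons)+9=u.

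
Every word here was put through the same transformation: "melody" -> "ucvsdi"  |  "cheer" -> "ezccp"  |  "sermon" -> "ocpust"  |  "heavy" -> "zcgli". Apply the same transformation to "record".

pcespd

Each letter's alphabet position (a=0..z=25) is mapped through 25·x+6 mod 26 — an affine cipher.
For record: r(17)→25·17+6≡15=p; e(4)→25·4+6≡2=c; c(2)→25·2+6≡4=e; o(14)→25·14+6≡18=s; r(17)→25·17+6≡15=p; d(3)→25·3+6≡3=d (all mod 26).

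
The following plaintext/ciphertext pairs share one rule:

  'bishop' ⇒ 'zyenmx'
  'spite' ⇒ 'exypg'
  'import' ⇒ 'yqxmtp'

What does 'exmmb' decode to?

spoon

b(1)→z(25) and i(8)→y(24) fit y≡11x+14 (mod 26); the inverse of 11 mod 26 is 19. Treating letters as 0–25, the rule is x ↦ 11x + 14 (mod 26).
Decoding exmmb: e(4)→19·(4−14)≡18=s; x(23)→19·(23−14)≡15=p; m(12)→19·(12−14)≡14=o; m(12)→19·(12−14)≡14=o; b(1)→19·(1−14)≡13=n (all mod 26).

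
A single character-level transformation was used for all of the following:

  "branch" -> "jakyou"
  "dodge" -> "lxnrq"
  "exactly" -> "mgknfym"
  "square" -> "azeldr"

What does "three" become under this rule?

bqbpq

In branch: b→j is +8, r→a is +9, a→k is +10, n→y is +11 — the shift increases by 1 each position. Letter i (0-indexed) is shifted by i+8, so successive shifts are 8, 9, 10, ….
For three: t+8=b, h+9=q, r+10=b, e+11=p, e+12=q.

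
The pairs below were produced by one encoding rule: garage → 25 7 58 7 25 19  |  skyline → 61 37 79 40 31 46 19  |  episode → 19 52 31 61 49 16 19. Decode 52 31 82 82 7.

pizza

The formula is n = 3×(alphabet index, a=1) + 4.
Decoding 52 31 82 82 7: 52→(52−4)÷3=16=p, 31→(31−4)÷3=9=i, 82→(82−4)÷3=26=z, 82→(82−4)÷3=26=z, 7→(7−4)÷3=1=a.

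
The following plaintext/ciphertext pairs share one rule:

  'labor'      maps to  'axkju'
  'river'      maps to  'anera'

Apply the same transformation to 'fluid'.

mrduo

The output letters match the input read backwards, each shifted +9: labor reversed is robal. The word is reversed, then every letter is shifted forward by 9.
Applying it to fluid: reverse → diulf; then shift: d+9=m, i+9=r, u+9=d, l+9=u, f+9=o.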